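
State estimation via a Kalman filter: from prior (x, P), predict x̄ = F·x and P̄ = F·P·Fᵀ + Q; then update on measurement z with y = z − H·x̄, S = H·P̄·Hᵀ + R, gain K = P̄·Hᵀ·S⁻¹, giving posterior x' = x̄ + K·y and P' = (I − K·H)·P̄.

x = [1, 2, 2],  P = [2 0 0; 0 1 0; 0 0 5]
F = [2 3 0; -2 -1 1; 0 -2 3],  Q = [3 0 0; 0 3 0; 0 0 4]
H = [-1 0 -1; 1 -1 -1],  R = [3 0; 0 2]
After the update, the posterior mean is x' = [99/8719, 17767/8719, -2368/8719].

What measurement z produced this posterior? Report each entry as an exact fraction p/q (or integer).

x̄ = F·x = [8, -2, 2]
P̄ = F·P·Fᵀ + Q = [20 -11 -6; -11 17 17; -6 17 53]
S = H·P̄·Hᵀ + R = [64 39; 39 160]
K = P̄·Hᵀ·S⁻¹ = [-3683/8719 2914/8719; 795/8719 -2646/8719; -4556/8719 -3031/8719]
x' − x̄ = [-69653/8719, 35205/8719, -19806/8719] = K·y
y = (KᵀK)⁻¹·Kᵀ·(x' − x̄) = [11, -10]
z = y + H·x̄ = [11, -10] + [-10, 8] = [1, -2]

z = [1, -2]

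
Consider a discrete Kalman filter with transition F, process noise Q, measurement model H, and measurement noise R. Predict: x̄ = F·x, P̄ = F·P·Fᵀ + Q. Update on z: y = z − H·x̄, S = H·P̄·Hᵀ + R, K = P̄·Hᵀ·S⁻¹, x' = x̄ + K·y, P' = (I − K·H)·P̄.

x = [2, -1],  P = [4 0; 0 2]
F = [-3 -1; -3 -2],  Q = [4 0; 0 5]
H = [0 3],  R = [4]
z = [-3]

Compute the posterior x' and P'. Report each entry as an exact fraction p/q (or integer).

x' = [-229/89, -457/445]
P' = [858/89 32/89; 32/89 196/445]

x̄ = F·x = [-5, -4]
P̄ = F·P·Fᵀ + Q = [42 40; 40 49]
y = z − H·x̄ = [9]
S = H·P̄·Hᵀ + R = [445]
K = P̄·Hᵀ·S⁻¹ = [24/89; 147/445]
x' = x̄ + K·y = [-229/89, -457/445]
P' = (I − K·H)·P̄ = [858/89 32/89; 32/89 196/445]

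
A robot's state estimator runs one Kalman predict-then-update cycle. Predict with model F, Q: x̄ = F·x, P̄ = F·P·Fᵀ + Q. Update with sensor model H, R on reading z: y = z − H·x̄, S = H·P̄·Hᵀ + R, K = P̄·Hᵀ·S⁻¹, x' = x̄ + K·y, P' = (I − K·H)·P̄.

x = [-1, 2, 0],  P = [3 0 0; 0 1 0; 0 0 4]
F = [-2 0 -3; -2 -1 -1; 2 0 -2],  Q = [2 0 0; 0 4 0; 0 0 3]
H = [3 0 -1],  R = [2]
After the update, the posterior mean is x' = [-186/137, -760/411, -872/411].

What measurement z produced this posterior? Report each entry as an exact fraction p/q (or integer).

z = [-2]

x̄ = F·x = [2, 0, -2]
P̄ = F·P·Fᵀ + Q = [50 24 12; 24 21 -4; 12 -4 31]
S = H·P̄·Hᵀ + R = [411]
K = P̄·Hᵀ·S⁻¹ = [46/137; 76/411; 5/411]
x' − x̄ = [-460/137, -760/411, -50/411] = K·y
y = (KᵀK)⁻¹·Kᵀ·(x' − x̄) = [-10]
z = y + H·x̄ = [-10] + [8] = [-2]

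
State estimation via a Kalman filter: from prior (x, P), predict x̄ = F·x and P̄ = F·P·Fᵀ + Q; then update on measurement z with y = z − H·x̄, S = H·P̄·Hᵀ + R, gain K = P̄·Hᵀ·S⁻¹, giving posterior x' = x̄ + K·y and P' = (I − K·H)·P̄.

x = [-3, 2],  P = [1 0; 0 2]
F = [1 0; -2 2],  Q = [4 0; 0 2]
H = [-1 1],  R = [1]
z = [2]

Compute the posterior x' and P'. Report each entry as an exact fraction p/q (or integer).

x' = [5/24, 8/3]
P' = [71/24 8/3; 8/3 10/3]

x̄ = F·x = [-3, 10]
P̄ = F·P·Fᵀ + Q = [5 -2; -2 14]
y = z − H·x̄ = [-11]
S = H·P̄·Hᵀ + R = [24]
K = P̄·Hᵀ·S⁻¹ = [-7/24; 2/3]
x' = x̄ + K·y = [5/24, 8/3]
P' = (I − K·H)·P̄ = [71/24 8/3; 8/3 10/3]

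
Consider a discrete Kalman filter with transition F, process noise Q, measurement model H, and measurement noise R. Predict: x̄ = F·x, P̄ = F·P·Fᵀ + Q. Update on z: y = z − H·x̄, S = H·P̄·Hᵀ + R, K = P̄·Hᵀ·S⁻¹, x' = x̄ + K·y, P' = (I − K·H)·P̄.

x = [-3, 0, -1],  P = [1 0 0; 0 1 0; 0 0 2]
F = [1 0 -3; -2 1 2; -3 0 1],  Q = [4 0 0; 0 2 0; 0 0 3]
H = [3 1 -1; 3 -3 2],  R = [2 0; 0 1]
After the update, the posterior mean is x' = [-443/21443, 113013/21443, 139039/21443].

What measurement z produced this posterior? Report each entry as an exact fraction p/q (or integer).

z = [-1, -3]

x̄ = F·x = [0, 4, 8]
P̄ = F·P·Fᵀ + Q = [23 -14 -9; -14 15 10; -9 10 14]
S = H·P̄·Hᵀ + R = [188 241; 241 423]
K = P̄·Hᵀ·S⁻¹ = [4659/21443 2060/21443; 496/21443 -3679/21443; -6124/21443 2019/21443]
x' − x̄ = [-443/21443, 27241/21443, -32505/21443] = K·y
y = (KᵀK)⁻¹·Kᵀ·(x' − x̄) = [3, -7]
z = y + H·x̄ = [3, -7] + [-4, 4] = [-1, -3]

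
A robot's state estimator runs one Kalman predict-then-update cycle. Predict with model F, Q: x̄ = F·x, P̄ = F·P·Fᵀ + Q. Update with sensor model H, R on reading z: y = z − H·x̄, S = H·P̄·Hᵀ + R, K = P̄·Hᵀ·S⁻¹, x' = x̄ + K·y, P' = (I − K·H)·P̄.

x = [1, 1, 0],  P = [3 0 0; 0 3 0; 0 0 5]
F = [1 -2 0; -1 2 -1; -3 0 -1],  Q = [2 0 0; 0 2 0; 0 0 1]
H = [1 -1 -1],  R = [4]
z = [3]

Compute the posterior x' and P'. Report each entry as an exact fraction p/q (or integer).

x̄ = F·x = [-1, 1, -3]
P̄ = F·P·Fᵀ + Q = [17 -15 -9; -15 22 14; -9 14 33]
y = z − H·x̄ = [2]
S = H·P̄·Hᵀ + R = [152]
K = P̄·Hᵀ·S⁻¹ = [41/152; -51/152; -7/19]
x' = x̄ + K·y = [-35/76, 25/76, -71/19]
P' = (I − K·H)·P̄ = [903/152 -189/152 116/19; -189/152 743/152 -91/19; 116/19 -91/19 235/19]

x' = [-35/76, 25/76, -71/19]
P' = [903/152 -189/152 116/19; -189/152 743/152 -91/19; 116/19 -91/19 235/19]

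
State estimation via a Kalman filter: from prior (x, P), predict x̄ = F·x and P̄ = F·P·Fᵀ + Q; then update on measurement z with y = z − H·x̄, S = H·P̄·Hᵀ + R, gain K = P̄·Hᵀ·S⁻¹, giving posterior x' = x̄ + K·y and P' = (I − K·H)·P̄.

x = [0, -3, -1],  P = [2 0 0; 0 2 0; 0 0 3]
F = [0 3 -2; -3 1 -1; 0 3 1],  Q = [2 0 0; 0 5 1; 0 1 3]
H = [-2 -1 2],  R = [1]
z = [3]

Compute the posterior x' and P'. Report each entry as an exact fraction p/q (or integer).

x' = [-241/27, -98/27, -250/27]
P' = [3344/189 -20/189 3308/189; -20/189 3356/189 1636/189; 3308/189 1636/189 4136/189]

x̄ = F·x = [-7, -2, -10]
P̄ = F·P·Fᵀ + Q = [32 12 12; 12 28 4; 12 4 24]
y = z − H·x̄ = [7]
S = H·P̄·Hᵀ + R = [189]
K = P̄·Hᵀ·S⁻¹ = [-52/189; -44/189; 20/189]
x' = x̄ + K·y = [-241/27, -98/27, -250/27]
P' = (I − K·H)·P̄ = [3344/189 -20/189 3308/189; -20/189 3356/189 1636/189; 3308/189 1636/189 4136/189]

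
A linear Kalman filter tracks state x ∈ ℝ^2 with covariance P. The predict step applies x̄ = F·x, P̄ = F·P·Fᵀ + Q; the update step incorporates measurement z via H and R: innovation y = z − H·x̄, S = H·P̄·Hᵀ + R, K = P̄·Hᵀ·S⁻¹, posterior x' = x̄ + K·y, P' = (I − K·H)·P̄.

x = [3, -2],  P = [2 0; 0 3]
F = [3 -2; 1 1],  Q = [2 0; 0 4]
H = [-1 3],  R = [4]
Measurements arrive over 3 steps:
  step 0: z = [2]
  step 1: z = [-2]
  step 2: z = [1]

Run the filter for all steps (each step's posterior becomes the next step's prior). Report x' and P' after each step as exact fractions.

step 0: x̄ = F·x = [13, 1]
step 0: P̄ = F·P·Fᵀ + Q = [32 0; 0 9]
step 0: y = z − H·x̄ = [12]
step 0: S = H·P̄·Hᵀ + R = [117]
step 0: K = P̄·Hᵀ·S⁻¹ = [-32/117; 3/13]
step 0: x' = x̄ + K·y = [379/39, 49/13]
step 0: P' = (I − K·H)·P̄ = [2720/117 96/13; 96/13 36/13]
step 1: x̄ = F·x = [281/13, 526/39]
step 1: P̄ = F·P·Fᵀ + Q = [1738/13 2792/39; 2792/39 5240/117]
step 1: y = z − H·x̄ = [-271/13]
step 1: S = H·P̄·Hᵀ + R = [1446/13]
step 1: K = P̄·Hᵀ·S⁻¹ = [527/723; 136/241]
step 1: x' = x̄ + K·y = [4642/723, 1246/723]
step 1: P' = (I − K·H)·P̄ = [53932/723 18680/723; 18680/723 20312/2169]
step 2: x̄ = F·x = [11434/723, 5888/723]
step 2: P̄ = F·P·Fᵀ + Q = [869270/2169 500804/2169; 500804/2169 302864/2169]
step 2: y = z − H·x̄ = [-5507/723]
step 2: S = H·P̄·Hᵀ + R = [598898/2169]
step 2: K = P̄·Hᵀ·S⁻¹ = [316571/299449; 203894/299449]
step 2: x' = x̄ + K·y = [2324403/299449, 2656894/898347]
step 2: P' = (I − K·H)·P̄ = [27601492/299449 9622592/299449; 9622592/299449 10438168/898347]

step 0: x' = [379/39, 49/13], P' = [2720/117 96/13; 96/13 36/13]
step 1: x' = [4642/723, 1246/723], P' = [53932/723 18680/723; 18680/723 20312/2169]
step 2: x' = [2324403/299449, 2656894/898347], P' = [27601492/299449 9622592/299449; 9622592/299449 10438168/898347]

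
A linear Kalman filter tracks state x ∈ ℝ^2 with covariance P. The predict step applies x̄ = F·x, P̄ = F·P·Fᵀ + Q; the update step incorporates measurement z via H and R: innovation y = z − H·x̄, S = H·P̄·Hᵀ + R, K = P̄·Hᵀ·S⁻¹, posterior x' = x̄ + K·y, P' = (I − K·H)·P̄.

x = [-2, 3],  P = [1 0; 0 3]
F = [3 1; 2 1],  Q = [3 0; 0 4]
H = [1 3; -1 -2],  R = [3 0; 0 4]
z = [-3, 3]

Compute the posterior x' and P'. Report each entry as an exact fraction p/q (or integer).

x̄ = F·x = [-3, -1]
P̄ = F·P·Fᵀ + Q = [15 9; 9 11]
y = z − H·x̄ = [3, -2]
S = H·P̄·Hᵀ + R = [171 -126; -126 99]
K = P̄·Hᵀ·S⁻¹ = [0 -1/3; 28/117 -1/117]
x' = x̄ + K·y = [-7/3, -31/117]
P' = (I − K·H)·P̄ = [4 -4/3; -4/3 80/117]

x' = [-7/3, -31/117]
P' = [4 -4/3; -4/3 80/117]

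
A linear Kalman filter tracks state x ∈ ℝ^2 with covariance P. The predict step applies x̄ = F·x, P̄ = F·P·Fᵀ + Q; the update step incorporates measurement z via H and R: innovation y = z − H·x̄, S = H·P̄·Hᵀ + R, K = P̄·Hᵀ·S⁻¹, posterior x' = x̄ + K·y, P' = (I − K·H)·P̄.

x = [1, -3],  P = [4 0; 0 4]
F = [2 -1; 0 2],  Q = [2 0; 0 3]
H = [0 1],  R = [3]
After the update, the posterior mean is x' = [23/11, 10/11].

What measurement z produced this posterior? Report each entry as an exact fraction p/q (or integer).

z = [2]

x̄ = F·x = [5, -6]
P̄ = F·P·Fᵀ + Q = [22 -8; -8 19]
S = H·P̄·Hᵀ + R = [22]
K = P̄·Hᵀ·S⁻¹ = [-4/11; 19/22]
x' − x̄ = [-32/11, 76/11] = K·y
y = (KᵀK)⁻¹·Kᵀ·(x' − x̄) = [8]
z = y + H·x̄ = [8] + [-6] = [2]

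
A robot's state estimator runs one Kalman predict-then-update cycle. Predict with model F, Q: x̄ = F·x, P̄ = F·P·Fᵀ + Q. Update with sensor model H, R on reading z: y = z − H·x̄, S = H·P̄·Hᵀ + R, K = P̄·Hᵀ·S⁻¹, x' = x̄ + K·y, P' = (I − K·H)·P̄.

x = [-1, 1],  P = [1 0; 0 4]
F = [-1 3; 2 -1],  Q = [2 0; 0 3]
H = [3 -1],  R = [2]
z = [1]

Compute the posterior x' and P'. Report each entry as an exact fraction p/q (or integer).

x' = [-3/32, -43/32]
P' = [311/448 671/448; 671/448 2119/448]

x̄ = F·x = [4, -3]
P̄ = F·P·Fᵀ + Q = [39 -14; -14 11]
y = z − H·x̄ = [-14]
S = H·P̄·Hᵀ + R = [448]
K = P̄·Hᵀ·S⁻¹ = [131/448; -53/448]
x' = x̄ + K·y = [-3/32, -43/32]
P' = (I − K·H)·P̄ = [311/448 671/448; 671/448 2119/448]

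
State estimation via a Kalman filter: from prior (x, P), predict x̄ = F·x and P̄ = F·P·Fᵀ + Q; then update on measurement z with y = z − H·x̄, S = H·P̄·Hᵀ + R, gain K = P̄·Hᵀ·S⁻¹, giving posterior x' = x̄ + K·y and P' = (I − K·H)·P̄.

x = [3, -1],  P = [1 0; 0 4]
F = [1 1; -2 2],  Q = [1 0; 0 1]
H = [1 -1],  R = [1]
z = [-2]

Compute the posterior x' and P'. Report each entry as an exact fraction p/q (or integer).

x' = [2, 13/4]
P' = [6 6; 6 111/16]

x̄ = F·x = [2, -8]
P̄ = F·P·Fᵀ + Q = [6 6; 6 21]
y = z − H·x̄ = [-12]
S = H·P̄·Hᵀ + R = [16]
K = P̄·Hᵀ·S⁻¹ = [0; -15/16]
x' = x̄ + K·y = [2, 13/4]
P' = (I − K·H)·P̄ = [6 6; 6 111/16]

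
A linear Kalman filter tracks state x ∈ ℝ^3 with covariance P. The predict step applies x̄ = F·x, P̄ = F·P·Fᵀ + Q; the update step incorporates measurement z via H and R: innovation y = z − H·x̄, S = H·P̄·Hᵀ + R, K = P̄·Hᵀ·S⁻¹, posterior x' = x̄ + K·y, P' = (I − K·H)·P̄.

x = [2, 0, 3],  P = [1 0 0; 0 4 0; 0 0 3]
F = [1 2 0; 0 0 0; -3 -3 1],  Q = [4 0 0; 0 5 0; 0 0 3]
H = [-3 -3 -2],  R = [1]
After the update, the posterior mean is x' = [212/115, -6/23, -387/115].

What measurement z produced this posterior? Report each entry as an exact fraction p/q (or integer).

x̄ = F·x = [2, 0, -3]
P̄ = F·P·Fᵀ + Q = [21 0 -27; 0 5 0; -27 0 51]
S = H·P̄·Hᵀ + R = [115]
K = P̄·Hᵀ·S⁻¹ = [-9/115; -3/23; -21/115]
x' − x̄ = [-18/115, -6/23, -42/115] = K·y
y = (KᵀK)⁻¹·Kᵀ·(x' − x̄) = [2]
z = y + H·x̄ = [2] + [0] = [2]

z = [2]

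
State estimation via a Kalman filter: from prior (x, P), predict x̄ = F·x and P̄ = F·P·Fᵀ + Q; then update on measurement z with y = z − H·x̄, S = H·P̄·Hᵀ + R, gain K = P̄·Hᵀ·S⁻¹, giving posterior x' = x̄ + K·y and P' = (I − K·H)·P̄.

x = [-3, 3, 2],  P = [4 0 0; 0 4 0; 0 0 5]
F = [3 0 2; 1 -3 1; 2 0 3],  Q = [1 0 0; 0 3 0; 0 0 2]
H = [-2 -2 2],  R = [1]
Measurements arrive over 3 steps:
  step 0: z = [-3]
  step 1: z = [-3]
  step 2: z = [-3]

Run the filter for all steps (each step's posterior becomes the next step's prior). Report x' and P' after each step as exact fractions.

step 0: x' = [485/233, 772/233, 924/233], P' = [10781/233 426/233 11182/233; 426/233 2348/233 2727/233; 11182/233 2727/233 13895/233]
step 1: x' = [6039945/242401, 620689/242401, 6298728/242401], P' = [161242334/242401 17185863/242401 178338746/242401; 17185863/242401 2385609/242401 19517730/242401; 178338746/242401 19517730/242401 197773825/242401]
step 2: x' = [1626197889/615632623, 149206644/615632623, 848670858/615632623], P' = [206257966805/615632623 23645741333/615632623 229433950724/615632623; 23645741333/615632623 12312001337/1846897869 27587030483/615632623; 229433950724/615632623 27587030483/615632623 256542400453/615632623]

step 0: x̄ = F·x = [-5, -10, 0]
step 0: P̄ = F·P·Fᵀ + Q = [57 22 54; 22 48 23; 54 23 63]
step 0: y = z − H·x̄ = [-33]
step 0: S = H·P̄·Hᵀ + R = [233]
step 0: K = P̄·Hᵀ·S⁻¹ = [-50/233; -94/233; -28/233]
step 0: x' = x̄ + K·y = [485/233, 772/233, 924/233]
step 0: P' = (I − K·H)·P̄ = [10781/233 426/233 11182/233; 426/233 2348/233 2727/233; 11182/233 2727/233 13895/233]
step 1: x̄ = F·x = [3303/233, -907/233, 3742/233]
step 1: P̄ = F·P·Fᵀ + Q = [287026/233 95847/233 293422/233; 95847/233 49953/233 92058/233; 293422/233 92058/233 302829/233]
step 1: y = z − H·x̄ = [-3391/233]
step 1: S = H·P̄·Hᵀ + R = [242401/233]
step 1: K = P̄·Hᵀ·S⁻¹ = [-178902/242401; -107484/242401; -165302/242401]
step 1: x' = x̄ + K·y = [6039945/242401, 620689/242401, 6298728/242401]
step 1: P' = (I − K·H)·P̄ = [161242334/242401 17185863/242401 178338746/242401; 17185863/242401 2385609/242401 19517730/242401; 178338746/242401 19517730/242401 197773825/242401]
step 2: x̄ = F·x = [30717291/242401, 10476606/242401, 30976074/242401]
step 2: P̄ = F·P·Fᵀ + Q = [4382583659/242401 1499189235/242401 4472500652/242401; 1499189235/242401 517669777/242401 1528725125/242401; 4472500652/242401 1528725125/242401 4565483515/242401]
step 2: y = z − H·x̄ = [19708443/242401]
step 2: S = H·P̄·Hᵀ + R = [1846897869/242401]
step 2: K = P̄·Hᵀ·S⁻¹ = [-939514828/615632623; -976267774/1846897869; -957161508/615632623]
step 2: x' = x̄ + K·y = [1626197889/615632623, 149206644/615632623, 848670858/615632623]
step 2: P' = (I − K·H)·P̄ = [206257966805/615632623 23645741333/615632623 229433950724/615632623; 23645741333/615632623 12312001337/1846897869 27587030483/615632623; 229433950724/615632623 27587030483/615632623 256542400453/615632623]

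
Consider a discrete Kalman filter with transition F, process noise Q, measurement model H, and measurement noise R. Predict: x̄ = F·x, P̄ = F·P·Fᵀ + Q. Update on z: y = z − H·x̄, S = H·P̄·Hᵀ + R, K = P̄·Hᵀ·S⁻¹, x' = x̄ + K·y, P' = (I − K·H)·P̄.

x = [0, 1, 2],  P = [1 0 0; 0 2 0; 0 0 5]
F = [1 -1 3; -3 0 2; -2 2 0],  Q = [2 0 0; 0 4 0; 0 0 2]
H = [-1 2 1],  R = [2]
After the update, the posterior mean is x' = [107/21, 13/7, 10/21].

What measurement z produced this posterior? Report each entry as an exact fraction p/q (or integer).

z = [-1]

x̄ = F·x = [5, 4, 2]
P̄ = F·P·Fᵀ + Q = [50 27 -6; 27 33 6; -6 6 14]
S = H·P̄·Hᵀ + R = [126]
K = P̄·Hᵀ·S⁻¹ = [-1/63; 5/14; 16/63]
x' − x̄ = [2/21, -15/7, -32/21] = K·y
y = (KᵀK)⁻¹·Kᵀ·(x' − x̄) = [-6]
z = y + H·x̄ = [-6] + [5] = [-1]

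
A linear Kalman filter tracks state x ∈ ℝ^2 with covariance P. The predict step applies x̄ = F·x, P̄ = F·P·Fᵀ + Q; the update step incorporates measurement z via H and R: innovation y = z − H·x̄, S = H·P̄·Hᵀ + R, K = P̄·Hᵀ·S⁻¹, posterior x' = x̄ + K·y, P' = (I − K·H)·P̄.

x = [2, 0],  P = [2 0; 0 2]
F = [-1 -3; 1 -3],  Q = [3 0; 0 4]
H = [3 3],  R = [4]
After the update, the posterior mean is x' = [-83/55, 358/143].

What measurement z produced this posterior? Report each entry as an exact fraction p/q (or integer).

x̄ = F·x = [-2, 2]
P̄ = F·P·Fᵀ + Q = [23 16; 16 24]
S = H·P̄·Hᵀ + R = [715]
K = P̄·Hᵀ·S⁻¹ = [9/55; 24/143]
x' − x̄ = [27/55, 72/143] = K·y
y = (KᵀK)⁻¹·Kᵀ·(x' − x̄) = [3]
z = y + H·x̄ = [3] + [0] = [3]

z = [3]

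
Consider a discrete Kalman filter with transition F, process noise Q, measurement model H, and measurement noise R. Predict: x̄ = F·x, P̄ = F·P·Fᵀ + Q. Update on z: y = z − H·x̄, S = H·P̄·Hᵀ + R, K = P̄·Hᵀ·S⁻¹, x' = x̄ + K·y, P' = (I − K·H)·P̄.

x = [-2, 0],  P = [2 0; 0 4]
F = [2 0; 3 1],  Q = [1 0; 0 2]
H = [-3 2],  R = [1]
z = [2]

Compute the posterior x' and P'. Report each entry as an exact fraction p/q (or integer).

x' = [-71/17, -90/17]
P' = [297/34 222/17; 222/17 336/17]

x̄ = F·x = [-4, -6]
P̄ = F·P·Fᵀ + Q = [9 12; 12 24]
y = z − H·x̄ = [2]
S = H·P̄·Hᵀ + R = [34]
K = P̄·Hᵀ·S⁻¹ = [-3/34; 6/17]
x' = x̄ + K·y = [-71/17, -90/17]
P' = (I − K·H)·P̄ = [297/34 222/17; 222/17 336/17]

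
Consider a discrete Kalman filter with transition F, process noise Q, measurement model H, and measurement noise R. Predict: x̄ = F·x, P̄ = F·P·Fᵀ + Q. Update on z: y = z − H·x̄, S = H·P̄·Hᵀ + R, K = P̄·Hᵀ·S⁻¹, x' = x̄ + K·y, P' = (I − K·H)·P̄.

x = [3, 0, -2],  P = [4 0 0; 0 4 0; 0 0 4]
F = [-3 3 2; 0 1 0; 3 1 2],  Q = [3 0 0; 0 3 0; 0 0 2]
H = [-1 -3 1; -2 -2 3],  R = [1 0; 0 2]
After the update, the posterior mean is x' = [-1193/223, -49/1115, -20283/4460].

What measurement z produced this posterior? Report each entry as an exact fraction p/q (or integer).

x̄ = F·x = [-13, 0, 5]
P̄ = F·P·Fᵀ + Q = [91 12 -8; 12 7 4; -8 4 58]
S = H·P̄·Hᵀ + R = [277 490; 490 1060]
K = P̄·Hᵀ·S⁻¹ = [-380/669 61/1338; -75/223 146/1115; -1597/2676 11977/26760]
x' − x̄ = [1706/223, -49/1115, -42583/4460] = K·y
y = (KᵀK)⁻¹·Kᵀ·(x' − x̄) = [-17, -44]
z = y + H·x̄ = [-17, -44] + [18, 41] = [1, -3]

z = [1, -3]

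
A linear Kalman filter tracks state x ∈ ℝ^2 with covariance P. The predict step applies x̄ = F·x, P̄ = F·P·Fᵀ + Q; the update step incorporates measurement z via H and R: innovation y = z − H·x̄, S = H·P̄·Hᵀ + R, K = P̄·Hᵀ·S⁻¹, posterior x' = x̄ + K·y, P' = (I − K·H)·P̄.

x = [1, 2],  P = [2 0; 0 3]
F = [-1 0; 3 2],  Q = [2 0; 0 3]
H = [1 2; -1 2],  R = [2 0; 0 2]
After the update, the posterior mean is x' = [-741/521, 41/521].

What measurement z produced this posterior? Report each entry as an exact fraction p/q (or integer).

z = [-2, 2]

x̄ = F·x = [-1, 7]
P̄ = F·P·Fᵀ + Q = [4 -6; -6 33]
S = H·P̄·Hᵀ + R = [114 128; 128 162]
K = P̄·Hᵀ·S⁻¹ = [188/521 -200/521; 126/521 132/521]
x' − x̄ = [-220/521, -3606/521] = K·y
y = (KᵀK)⁻¹·Kᵀ·(x' − x̄) = [-15, -13]
z = y + H·x̄ = [-15, -13] + [13, 15] = [-2, 2]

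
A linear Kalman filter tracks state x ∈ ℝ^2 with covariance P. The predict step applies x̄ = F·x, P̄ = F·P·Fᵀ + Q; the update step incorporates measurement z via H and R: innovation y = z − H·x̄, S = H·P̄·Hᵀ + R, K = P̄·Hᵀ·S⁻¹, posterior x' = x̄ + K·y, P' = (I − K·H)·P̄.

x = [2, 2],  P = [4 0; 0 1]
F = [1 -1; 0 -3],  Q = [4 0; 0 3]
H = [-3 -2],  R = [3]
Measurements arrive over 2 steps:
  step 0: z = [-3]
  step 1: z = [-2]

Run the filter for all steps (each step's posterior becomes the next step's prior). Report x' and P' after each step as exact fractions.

step 0: x' = [165/56, -171/56], P' = [141/56 -195/56; -195/56 309/56]
step 1: x' = [4127/6614, 452/3307], P' = [5335/3307 -14451/6614; -14451/6614 24285/6614]

step 0: x̄ = F·x = [0, -6]
step 0: P̄ = F·P·Fᵀ + Q = [9 3; 3 12]
step 0: y = z − H·x̄ = [-15]
step 0: S = H·P̄·Hᵀ + R = [168]
step 0: K = P̄·Hᵀ·S⁻¹ = [-11/56; -11/56]
step 0: x' = x̄ + K·y = [165/56, -171/56]
step 0: P' = (I − K·H)·P̄ = [141/56 -195/56; -195/56 309/56]
step 1: x̄ = F·x = [6, 513/56]
step 1: P̄ = F·P·Fᵀ + Q = [19 27; 27 2949/56]
step 1: y = z − H·x̄ = [961/28]
step 1: S = H·P̄·Hᵀ + R = [9921/14]
step 1: K = P̄·Hᵀ·S⁻¹ = [-518/3307; -1739/6614]
step 1: x' = x̄ + K·y = [4127/6614, 452/3307]
step 1: P' = (I − K·H)·P̄ = [5335/3307 -14451/6614; -14451/6614 24285/6614]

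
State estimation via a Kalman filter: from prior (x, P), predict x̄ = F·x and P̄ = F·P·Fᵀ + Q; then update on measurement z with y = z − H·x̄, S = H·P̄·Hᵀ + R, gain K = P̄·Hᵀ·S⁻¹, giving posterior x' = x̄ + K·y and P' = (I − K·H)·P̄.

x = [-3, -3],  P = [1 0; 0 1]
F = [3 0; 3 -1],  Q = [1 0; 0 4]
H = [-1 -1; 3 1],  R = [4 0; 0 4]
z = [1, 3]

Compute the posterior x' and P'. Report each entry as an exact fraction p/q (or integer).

x̄ = F·x = [-9, -6]
P̄ = F·P·Fᵀ + Q = [10 9; 9 14]
y = z − H·x̄ = [-14, 36]
S = H·P̄·Hᵀ + R = [46 -80; -80 162]
K = P̄·Hᵀ·S⁻¹ = [21/526 137/526; -223/526 23/526]
x' = x̄ + K·y = [-48/263, 397/263]
P' = (I − K·H)·P̄ = [158/263 -200/263; -200/263 646/263]

x' = [-48/263, 397/263]
P' = [158/263 -200/263; -200/263 646/263]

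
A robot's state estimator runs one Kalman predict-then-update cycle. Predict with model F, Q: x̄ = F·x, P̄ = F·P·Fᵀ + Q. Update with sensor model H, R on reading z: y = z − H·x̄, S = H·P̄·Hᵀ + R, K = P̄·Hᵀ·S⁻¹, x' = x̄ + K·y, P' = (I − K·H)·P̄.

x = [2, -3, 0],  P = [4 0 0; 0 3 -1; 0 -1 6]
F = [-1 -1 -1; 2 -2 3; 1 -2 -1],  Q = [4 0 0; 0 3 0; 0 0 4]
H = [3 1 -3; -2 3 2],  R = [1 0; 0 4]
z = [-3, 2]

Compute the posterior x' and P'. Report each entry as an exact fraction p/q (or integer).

x' = [924505/243319, 6832/243319, 1172884/243319]
P' = [2439785/243319 -13566/243319 2431732/243319; -13566/243319 80148/243319 -1502/243319; 2431732/243319 -1502/243319 2449709/243319]

x̄ = F·x = [1, 10, 8]
P̄ = F·P·Fᵀ + Q = [15 -19 5; -19 97 6; 5 6 22]
y = z − H·x̄ = [8, -42]
S = H·P̄·Hᵀ + R = [191 -46; -46 1285]
K = P̄·Hᵀ·S⁻¹ = [10593/243319 -14201/243319; 43956/243319 66143/243319; -55433/243319 7862/243319]
x' = x̄ + K·y = [924505/243319, 6832/243319, 1172884/243319]
P' = (I − K·H)·P̄ = [2439785/243319 -13566/243319 2431732/243319; -13566/243319 80148/243319 -1502/243319; 2431732/243319 -1502/243319 2449709/243319]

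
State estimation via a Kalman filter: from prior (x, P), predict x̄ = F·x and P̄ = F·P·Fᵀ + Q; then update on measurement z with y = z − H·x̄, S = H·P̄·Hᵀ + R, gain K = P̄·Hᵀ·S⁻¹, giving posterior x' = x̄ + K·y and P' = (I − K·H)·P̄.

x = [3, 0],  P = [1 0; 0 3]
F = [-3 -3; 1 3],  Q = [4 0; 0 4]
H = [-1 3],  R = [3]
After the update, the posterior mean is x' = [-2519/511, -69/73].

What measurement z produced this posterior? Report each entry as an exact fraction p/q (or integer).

z = [2]

x̄ = F·x = [-9, 3]
P̄ = F·P·Fᵀ + Q = [40 -30; -30 32]
S = H·P̄·Hᵀ + R = [511]
K = P̄·Hᵀ·S⁻¹ = [-130/511; 18/73]
x' − x̄ = [2080/511, -288/73] = K·y
y = (KᵀK)⁻¹·Kᵀ·(x' − x̄) = [-16]
z = y + H·x̄ = [-16] + [18] = [2]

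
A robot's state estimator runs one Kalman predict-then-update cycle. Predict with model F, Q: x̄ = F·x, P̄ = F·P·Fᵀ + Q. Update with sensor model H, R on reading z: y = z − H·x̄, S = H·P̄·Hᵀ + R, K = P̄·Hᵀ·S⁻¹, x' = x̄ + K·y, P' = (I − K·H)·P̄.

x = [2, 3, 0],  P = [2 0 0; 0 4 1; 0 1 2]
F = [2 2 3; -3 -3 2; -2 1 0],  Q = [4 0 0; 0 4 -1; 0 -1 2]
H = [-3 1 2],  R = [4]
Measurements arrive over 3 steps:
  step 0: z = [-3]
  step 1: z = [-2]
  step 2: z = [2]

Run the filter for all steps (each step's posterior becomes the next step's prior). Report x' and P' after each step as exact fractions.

step 0: x̄ = F·x = [10, -15, -1]
step 0: P̄ = F·P·Fᵀ + Q = [58 -29 3; -29 54 1; 3 1 14]
step 0: y = z − H·x̄ = [44]
step 0: S = H·P̄·Hᵀ + R = [778]
step 0: K = P̄·Hᵀ·S⁻¹ = [-197/778; 143/778; 10/389]
step 0: x' = x̄ + K·y = [-444/389, -2689/389, 51/389]
step 0: P' = (I − K·H)·P̄ = [6315/778 5609/778 3137/389; 5609/778 21563/778 -1041/389; 3137/389 -1041/389 5246/389]
step 1: x̄ = F·x = [-6113/389, 9501/389, -1801/389]
step 1: P̄ = F·P·Fᵀ + Q = [152114/389 -96292/389 -18621/389; -96292/389 173320/389 -20005/389; -18621/389 -20005/389 25943/778]
step 1: y = z − H·x̄ = [-25016/389]
step 1: S = H·P̄·Hᵀ + R = [2316972/389]
step 1: K = P̄·Hᵀ·S⁻¹ = [-21067/82749; 211093/1158486; 61801/2316972]
step 1: x' = x̄ + K·y = [54415/82749, 7359991/579243, -3675373/579243]
step 1: P' = (I − K·H)·P̄ = [412246/82749 2380786/82749 -614158/82749; 2380786/82749 143532499/579243 -93113807/1158486; -614158/82749 -93113807/1158486 67442773/2316972]
step 2: x̄ = F·x = [4455673/579243, -30573434/579243, 6598181/579243]
step 2: P̄ = F·P·Fᵀ + Q = [1051151989/2316972 -723051143/579243 256630063/1158486; -723051143/579243 2297774884/579243 -439783285/579243; 256630063/1158486 -439783285/579243 89571865/579243]
step 2: y = z − H·x̄ = [4557511/82749]
step 2: S = H·P̄·Hᵀ + R = [3464494075/330996]
step 2: K = P̄·Hᵀ·S⁻¹ = [-717020041/3464494075; 2049920996/3464494075; -368905514/3464494075]
step 2: x' = x̄ + K·y = [-12841129474/3464494075, -69959789806/3464494075, 19146234679/3464494075]
step 2: P' = (I − K·H)·P̄ = [2644193952/494927725 116020155966/3464494075 -31680081569/3464494075; 116020155966/3464494075 1047607505104/3464494075 -345673676611/3464494075; -31680081569/3464494075 -345673676611/3464494075 124578904924/3464494075]

step 0: x' = [-444/389, -2689/389, 51/389], P' = [6315/778 5609/778 3137/389; 5609/778 21563/778 -1041/389; 3137/389 -1041/389 5246/389]
step 1: x' = [54415/82749, 7359991/579243, -3675373/579243], P' = [412246/82749 2380786/82749 -614158/82749; 2380786/82749 143532499/579243 -93113807/1158486; -614158/82749 -93113807/1158486 67442773/2316972]
step 2: x' = [-12841129474/3464494075, -69959789806/3464494075, 19146234679/3464494075], P' = [2644193952/494927725 116020155966/3464494075 -31680081569/3464494075; 116020155966/3464494075 1047607505104/3464494075 -345673676611/3464494075; -31680081569/3464494075 -345673676611/3464494075 124578904924/3464494075]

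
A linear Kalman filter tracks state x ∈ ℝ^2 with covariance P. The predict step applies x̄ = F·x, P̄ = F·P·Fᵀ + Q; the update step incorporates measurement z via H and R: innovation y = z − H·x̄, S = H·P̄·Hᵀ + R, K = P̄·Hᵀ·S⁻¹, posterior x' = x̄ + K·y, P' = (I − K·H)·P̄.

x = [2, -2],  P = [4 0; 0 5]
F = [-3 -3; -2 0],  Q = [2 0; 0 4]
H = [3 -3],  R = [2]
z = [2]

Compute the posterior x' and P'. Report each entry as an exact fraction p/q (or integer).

x' = [-1770/497, -2108/497]
P' = [9922/497 9804/497; 9804/497 9796/497]

x̄ = F·x = [0, -4]
P̄ = F·P·Fᵀ + Q = [83 24; 24 20]
y = z − H·x̄ = [-10]
S = H·P̄·Hᵀ + R = [497]
K = P̄·Hᵀ·S⁻¹ = [177/497; 12/497]
x' = x̄ + K·y = [-1770/497, -2108/497]
P' = (I − K·H)·P̄ = [9922/497 9804/497; 9804/497 9796/497]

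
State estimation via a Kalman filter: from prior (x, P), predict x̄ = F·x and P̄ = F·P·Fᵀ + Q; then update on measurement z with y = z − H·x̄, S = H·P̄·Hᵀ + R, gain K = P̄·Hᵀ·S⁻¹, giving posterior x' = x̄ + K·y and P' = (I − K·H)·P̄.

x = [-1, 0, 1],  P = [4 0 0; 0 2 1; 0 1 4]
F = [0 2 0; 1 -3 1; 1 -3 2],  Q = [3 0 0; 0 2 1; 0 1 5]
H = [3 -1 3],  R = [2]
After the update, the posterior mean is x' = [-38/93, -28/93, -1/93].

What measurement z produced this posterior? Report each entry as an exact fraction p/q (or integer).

x̄ = F·x = [0, 0, 1]
P̄ = F·P·Fᵀ + Q = [11 -10 -8; -10 22 22; -8 22 31]
S = H·P̄·Hᵀ + R = [186]
K = P̄·Hᵀ·S⁻¹ = [19/186; 7/93; 47/186]
x' − x̄ = [-38/93, -28/93, -94/93] = K·y
y = (KᵀK)⁻¹·Kᵀ·(x' − x̄) = [-4]
z = y + H·x̄ = [-4] + [3] = [-1]

z = [-1]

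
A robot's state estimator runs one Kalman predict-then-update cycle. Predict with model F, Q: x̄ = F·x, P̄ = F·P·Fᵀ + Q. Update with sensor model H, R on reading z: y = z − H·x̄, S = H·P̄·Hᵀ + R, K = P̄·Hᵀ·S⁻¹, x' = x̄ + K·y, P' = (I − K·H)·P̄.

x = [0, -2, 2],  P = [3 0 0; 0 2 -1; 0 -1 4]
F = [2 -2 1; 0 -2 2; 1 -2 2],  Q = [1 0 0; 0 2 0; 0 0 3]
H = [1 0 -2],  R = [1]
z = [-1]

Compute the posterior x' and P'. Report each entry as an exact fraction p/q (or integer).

x' = [177/70, 13/5, 64/35]
P' = [1301/70 29/5 332/35; 29/5 44/5 16/5; 332/35 16/5 178/35]

x̄ = F·x = [6, 8, 8]
P̄ = F·P·Fᵀ + Q = [29 22 28; 22 34 32; 28 32 38]
y = z − H·x̄ = [9]
S = H·P̄·Hᵀ + R = [70]
K = P̄·Hᵀ·S⁻¹ = [-27/70; -3/5; -24/35]
x' = x̄ + K·y = [177/70, 13/5, 64/35]
P' = (I − K·H)·P̄ = [1301/70 29/5 332/35; 29/5 44/5 16/5; 332/35 16/5 178/35]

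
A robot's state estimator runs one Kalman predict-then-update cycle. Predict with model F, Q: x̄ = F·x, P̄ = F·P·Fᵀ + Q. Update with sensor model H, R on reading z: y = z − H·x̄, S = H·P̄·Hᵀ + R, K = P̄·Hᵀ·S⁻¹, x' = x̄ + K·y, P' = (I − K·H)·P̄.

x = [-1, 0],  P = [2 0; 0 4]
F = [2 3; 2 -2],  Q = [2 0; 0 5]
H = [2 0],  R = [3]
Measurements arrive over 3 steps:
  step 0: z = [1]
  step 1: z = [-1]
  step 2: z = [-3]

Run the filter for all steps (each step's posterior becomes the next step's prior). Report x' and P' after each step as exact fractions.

step 0: x' = [86/187, -534/187], P' = [138/187 -48/187; -48/187 4399/187]
step 1: x' = [-7652/14575, 29236/14575], P' = [10893/14575 -7074/14575; -7074/14575 209007/14575]
step 2: x' = [-10996170/7519313, -70175868/82712443], P' = [5606691/7519313 -3673854/7519313; -3673854/7519313 1199044247/82712443]

step 0: x̄ = F·x = [-2, -2]
step 0: P̄ = F·P·Fᵀ + Q = [46 -16; -16 29]
step 0: y = z − H·x̄ = [5]
step 0: S = H·P̄·Hᵀ + R = [187]
step 0: K = P̄·Hᵀ·S⁻¹ = [92/187; -32/187]
step 0: x' = x̄ + K·y = [86/187, -534/187]
step 0: P' = (I − K·H)·P̄ = [138/187 -48/187; -48/187 4399/187]
step 1: x̄ = F·x = [-130/17, 1240/187]
step 1: P̄ = F·P·Fᵀ + Q = [3631/17 -2358/17; -2358/17 19467/187]
step 1: y = z − H·x̄ = [243/17]
step 1: S = H·P̄·Hᵀ + R = [14575/17]
step 1: K = P̄·Hᵀ·S⁻¹ = [7262/14575; -4716/14575]
step 1: x' = x̄ + K·y = [-7652/14575, 29236/14575]
step 1: P' = (I − K·H)·P̄ = [10893/14575 -7074/14575; -7074/14575 209007/14575]
step 2: x̄ = F·x = [72404/14575, -1392/275]
step 2: P̄ = F·P·Fᵀ + Q = [1868897/14575 -23106/275; -23106/275 19039/275]
step 2: y = z − H·x̄ = [-188533/14575]
step 2: S = H·P̄·Hᵀ + R = [7519313/14575]
step 2: K = P̄·Hᵀ·S⁻¹ = [3737794/7519313; -2449236/7519313]
step 2: x' = x̄ + K·y = [-10996170/7519313, -70175868/82712443]
step 2: P' = (I − K·H)·P̄ = [5606691/7519313 -3673854/7519313; -3673854/7519313 1199044247/82712443]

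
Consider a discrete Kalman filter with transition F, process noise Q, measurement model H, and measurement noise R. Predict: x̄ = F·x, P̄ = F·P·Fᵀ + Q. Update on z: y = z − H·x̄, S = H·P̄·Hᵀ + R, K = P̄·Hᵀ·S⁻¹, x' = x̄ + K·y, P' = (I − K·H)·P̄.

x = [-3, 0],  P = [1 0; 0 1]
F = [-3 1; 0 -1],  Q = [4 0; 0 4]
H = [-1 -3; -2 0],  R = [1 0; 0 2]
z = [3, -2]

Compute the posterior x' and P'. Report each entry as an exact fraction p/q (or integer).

x̄ = F·x = [9, 0]
P̄ = F·P·Fᵀ + Q = [14 -1; -1 5]
y = z − H·x̄ = [12, 16]
S = H·P̄·Hᵀ + R = [54 22; 22 58]
K = P̄·Hᵀ·S⁻¹ = [-11/1324 -635/1324; -107/331 52/331]
x' = x̄ + K·y = [406/331, -452/331]
P' = (I − K·H)·P̄ = [635/1324 -52/331; -52/331 53/331]

x' = [406/331, -452/331]
P' = [635/1324 -52/331; -52/331 53/331]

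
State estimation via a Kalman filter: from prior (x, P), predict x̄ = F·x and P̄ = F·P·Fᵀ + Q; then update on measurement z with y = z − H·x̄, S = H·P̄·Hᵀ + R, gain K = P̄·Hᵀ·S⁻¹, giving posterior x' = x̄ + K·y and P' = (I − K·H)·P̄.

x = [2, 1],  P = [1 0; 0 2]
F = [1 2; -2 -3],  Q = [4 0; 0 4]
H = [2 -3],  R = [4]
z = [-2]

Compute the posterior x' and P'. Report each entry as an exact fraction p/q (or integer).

x̄ = F·x = [4, -7]
P̄ = F·P·Fᵀ + Q = [13 -14; -14 26]
y = z − H·x̄ = [-31]
S = H·P̄·Hᵀ + R = [458]
K = P̄·Hᵀ·S⁻¹ = [34/229; -53/229]
x' = x̄ + K·y = [-138/229, 40/229]
P' = (I − K·H)·P̄ = [665/229 398/229; 398/229 336/229]

x' = [-138/229, 40/229]
P' = [665/229 398/229; 398/229 336/229]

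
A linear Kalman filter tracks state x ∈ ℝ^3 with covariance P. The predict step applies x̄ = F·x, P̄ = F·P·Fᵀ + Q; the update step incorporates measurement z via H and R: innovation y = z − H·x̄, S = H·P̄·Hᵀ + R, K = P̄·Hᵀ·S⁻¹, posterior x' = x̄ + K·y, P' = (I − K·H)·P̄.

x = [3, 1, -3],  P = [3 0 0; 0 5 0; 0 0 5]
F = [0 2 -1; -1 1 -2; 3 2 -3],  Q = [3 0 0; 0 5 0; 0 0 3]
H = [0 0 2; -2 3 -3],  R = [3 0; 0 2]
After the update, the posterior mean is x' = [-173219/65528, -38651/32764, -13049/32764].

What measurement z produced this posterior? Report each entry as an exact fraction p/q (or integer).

x̄ = F·x = [5, 4, 20]
P̄ = F·P·Fᵀ + Q = [28 20 35; 20 33 31; 35 31 95]
S = H·P̄·Hᵀ + R = [383 -524; -524 888]
K = P̄·Hᵀ·S⁻¹ = [2309/16382 -2003/65528; 4655/8191 9733/32764; 3929/8191 -393/32764]
x' − x̄ = [-500859/65528, -169707/32764, -668329/32764] = K·y
y = (KᵀK)⁻¹·Kᵀ·(x' − x̄) = [-41, 61]
z = y + H·x̄ = [-41, 61] + [40, -58] = [-1, 3]

z = [-1, 3]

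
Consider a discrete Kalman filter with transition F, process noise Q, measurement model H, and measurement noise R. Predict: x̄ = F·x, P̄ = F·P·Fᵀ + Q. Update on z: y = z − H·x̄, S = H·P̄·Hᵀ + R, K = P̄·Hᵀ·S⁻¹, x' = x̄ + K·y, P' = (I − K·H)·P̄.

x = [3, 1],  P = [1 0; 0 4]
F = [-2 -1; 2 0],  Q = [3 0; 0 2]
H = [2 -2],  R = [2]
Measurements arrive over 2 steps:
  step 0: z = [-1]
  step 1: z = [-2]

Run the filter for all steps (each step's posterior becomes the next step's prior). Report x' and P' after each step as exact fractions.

step 0: x' = [6/17, 56/51], P' = [37/17 32/17; 32/17 106/51]
step 1: x' = [-5370/5861, 568/5861], P' = [8499/5861 6776/5861; 6776/5861 7958/5861]

step 0: x̄ = F·x = [-7, 6]
step 0: P̄ = F·P·Fᵀ + Q = [11 -4; -4 6]
step 0: y = z − H·x̄ = [25]
step 0: S = H·P̄·Hᵀ + R = [102]
step 0: K = P̄·Hᵀ·S⁻¹ = [5/17; -10/51]
step 0: x' = x̄ + K·y = [6/17, 56/51]
step 0: P' = (I − K·H)·P̄ = [37/17 32/17; 32/17 106/51]
step 1: x̄ = F·x = [-92/51, 12/17]
step 1: P̄ = F·P·Fᵀ + Q = [1087/51 -212/17; -212/17 182/17]
step 1: y = z − H·x̄ = [154/51]
step 1: S = H·P̄·Hᵀ + R = [11722/51]
step 1: K = P̄·Hᵀ·S⁻¹ = [1723/5861; -1182/5861]
step 1: x' = x̄ + K·y = [-5370/5861, 568/5861]
step 1: P' = (I − K·H)·P̄ = [8499/5861 6776/5861; 6776/5861 7958/5861]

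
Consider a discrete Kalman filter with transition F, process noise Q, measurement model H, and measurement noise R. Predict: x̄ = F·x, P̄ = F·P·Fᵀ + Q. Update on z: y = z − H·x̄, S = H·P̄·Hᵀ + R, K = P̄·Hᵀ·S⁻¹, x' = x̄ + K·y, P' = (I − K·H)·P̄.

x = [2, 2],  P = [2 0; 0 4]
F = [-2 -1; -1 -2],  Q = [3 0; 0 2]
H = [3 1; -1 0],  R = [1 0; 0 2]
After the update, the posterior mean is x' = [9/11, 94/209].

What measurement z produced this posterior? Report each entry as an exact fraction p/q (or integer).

z = [3, -1]

x̄ = F·x = [-6, -6]
P̄ = F·P·Fᵀ + Q = [15 12; 12 20]
S = H·P̄·Hᵀ + R = [228 -57; -57 17]
K = P̄·Hᵀ·S⁻¹ = [2/11 -3/11; 268/627 8/11]
x' − x̄ = [75/11, 1348/209] = K·y
y = (KᵀK)⁻¹·Kᵀ·(x' − x̄) = [27, -7]
z = y + H·x̄ = [27, -7] + [-24, 6] = [3, -1]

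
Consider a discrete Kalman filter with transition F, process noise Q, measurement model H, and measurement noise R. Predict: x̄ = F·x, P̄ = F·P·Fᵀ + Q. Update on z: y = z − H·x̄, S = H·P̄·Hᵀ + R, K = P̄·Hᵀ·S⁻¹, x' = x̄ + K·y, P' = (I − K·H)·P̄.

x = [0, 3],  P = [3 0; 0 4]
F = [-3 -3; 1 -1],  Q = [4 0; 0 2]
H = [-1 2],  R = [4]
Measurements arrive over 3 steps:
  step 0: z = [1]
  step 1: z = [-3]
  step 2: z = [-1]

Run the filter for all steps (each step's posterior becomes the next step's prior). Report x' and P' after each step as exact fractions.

step 0: x' = [-733/95, -63/19], P' = [2644/95 240/19; 240/19 126/19]
step 1: x' = [18487/8025, -3533/8025], P' = [97348/8025 35968/8025; 35968/8025 19618/8025]
step 2: x' = [8426429/2451165, 3149177/2451165], P' = [27134932/2451165 9903136/2451165; 9903136/2451165 5543818/2451165]

step 0: x̄ = F·x = [-9, -3]
step 0: P̄ = F·P·Fᵀ + Q = [67 3; 3 9]
step 0: y = z − H·x̄ = [-2]
step 0: S = H·P̄·Hᵀ + R = [95]
step 0: K = P̄·Hᵀ·S⁻¹ = [-61/95; 3/19]
step 0: x' = x̄ + K·y = [-733/95, -63/19]
step 0: P' = (I − K·H)·P̄ = [2644/95 240/19; 240/19 126/19]
step 1: x̄ = F·x = [3144/95, -22/5]
step 1: P̄ = F·P·Fᵀ + Q = [51446/95 -318/5; -318/5 56/5]
step 1: y = z − H·x̄ = [739/19]
step 1: S = H·P̄·Hᵀ + R = [16050/19]
step 1: K = P̄·Hᵀ·S⁻¹ = [-6353/8025; 817/8025]
step 1: x' = x̄ + K·y = [18487/8025, -3533/8025]
step 1: P' = (I − K·H)·P̄ = [97348/8025 35968/8025; 35968/8025 19618/8025]
step 2: x̄ = F·x = [-14954/2675, 1468/535]
step 2: P̄ = F·P·Fᵀ + Q = [577406/2675 -15546/535; -15546/535 4072/535]
step 2: y = z − H·x̄ = [-32309/2675]
step 2: S = H·P̄·Hᵀ + R = [980466/2675]
step 2: K = P̄·Hᵀ·S⁻¹ = [-366433/490233; 59225/490233]
step 2: x' = x̄ + K·y = [8426429/2451165, 3149177/2451165]
step 2: P' = (I − K·H)·P̄ = [27134932/2451165 9903136/2451165; 9903136/2451165 5543818/2451165]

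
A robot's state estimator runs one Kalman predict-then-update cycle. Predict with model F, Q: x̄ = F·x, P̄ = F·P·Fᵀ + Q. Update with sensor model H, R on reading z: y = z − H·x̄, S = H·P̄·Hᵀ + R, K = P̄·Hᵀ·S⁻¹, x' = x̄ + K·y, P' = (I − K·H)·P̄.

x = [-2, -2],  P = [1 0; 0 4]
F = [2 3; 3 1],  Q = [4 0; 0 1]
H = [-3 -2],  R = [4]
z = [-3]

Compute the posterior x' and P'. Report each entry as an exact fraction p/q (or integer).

x' = [9/4, -97/48]
P' = [2 -5/2; -5/2 671/168]

x̄ = F·x = [-10, -8]
P̄ = F·P·Fᵀ + Q = [44 18; 18 14]
y = z − H·x̄ = [-49]
S = H·P̄·Hᵀ + R = [672]
K = P̄·Hᵀ·S⁻¹ = [-1/4; -41/336]
x' = x̄ + K·y = [9/4, -97/48]
P' = (I − K·H)·P̄ = [2 -5/2; -5/2 671/168]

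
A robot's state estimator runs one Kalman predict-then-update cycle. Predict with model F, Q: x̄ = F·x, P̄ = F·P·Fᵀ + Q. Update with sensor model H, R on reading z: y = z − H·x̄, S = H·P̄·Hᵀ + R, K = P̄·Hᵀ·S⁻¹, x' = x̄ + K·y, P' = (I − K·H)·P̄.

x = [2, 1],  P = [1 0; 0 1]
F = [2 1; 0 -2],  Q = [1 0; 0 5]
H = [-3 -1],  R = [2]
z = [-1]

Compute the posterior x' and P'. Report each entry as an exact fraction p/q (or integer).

x' = [73/53, -142/53]
P' = [62/53 -154/53; -154/53 468/53]

x̄ = F·x = [5, -2]
P̄ = F·P·Fᵀ + Q = [6 -2; -2 9]
y = z − H·x̄ = [12]
S = H·P̄·Hᵀ + R = [53]
K = P̄·Hᵀ·S⁻¹ = [-16/53; -3/53]
x' = x̄ + K·y = [73/53, -142/53]
P' = (I − K·H)·P̄ = [62/53 -154/53; -154/53 468/53]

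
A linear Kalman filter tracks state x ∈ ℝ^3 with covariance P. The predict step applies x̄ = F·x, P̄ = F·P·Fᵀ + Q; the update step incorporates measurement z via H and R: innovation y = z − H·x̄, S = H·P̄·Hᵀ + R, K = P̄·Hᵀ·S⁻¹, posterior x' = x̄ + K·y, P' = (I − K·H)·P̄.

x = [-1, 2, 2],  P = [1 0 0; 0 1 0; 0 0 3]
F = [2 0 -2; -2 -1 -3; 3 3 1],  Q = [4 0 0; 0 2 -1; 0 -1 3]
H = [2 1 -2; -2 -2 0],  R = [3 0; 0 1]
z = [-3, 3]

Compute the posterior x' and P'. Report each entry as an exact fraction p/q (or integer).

x̄ = F·x = [-6, -6, 5]
P̄ = F·P·Fᵀ + Q = [20 14 0; 14 34 -19; 0 -19 24]
y = z − H·x̄ = [25, -21]
S = H·P̄·Hᵀ + R = [345 -308; -308 329]
K = P̄·Hᵀ·S⁻¹ = [-454/2663 -6828/18641; 476/2663 -2320/18641; -1477/2663 -7526/18641]
x' = x̄ + K·y = [-6844/2663, 2882/2663, -1032/2663]
P' = (I − K·H)·P̄ = [80128/18641 -76714/18641 46538/18641; -76714/18641 77874/18641 -42775/18641; 46538/18641 -42775/18641 40659/18641]

x' = [-6844/2663, 2882/2663, -1032/2663]
P' = [80128/18641 -76714/18641 46538/18641; -76714/18641 77874/18641 -42775/18641; 46538/18641 -42775/18641 40659/18641]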